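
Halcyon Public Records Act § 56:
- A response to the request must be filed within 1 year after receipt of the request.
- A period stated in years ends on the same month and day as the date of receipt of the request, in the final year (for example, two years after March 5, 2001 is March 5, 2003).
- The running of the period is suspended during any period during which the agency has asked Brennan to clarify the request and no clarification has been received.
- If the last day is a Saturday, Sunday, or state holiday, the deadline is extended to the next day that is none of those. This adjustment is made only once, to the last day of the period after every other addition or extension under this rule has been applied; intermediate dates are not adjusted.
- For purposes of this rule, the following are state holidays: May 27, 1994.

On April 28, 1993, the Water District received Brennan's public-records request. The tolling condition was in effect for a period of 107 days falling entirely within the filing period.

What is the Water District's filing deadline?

1 year after April 28, 1993 is April 28, 1994.
Tolling adds 107 days: April 28, 1994 + 107 days = August 13, 1994.
August 13, 1994 is Saturday; August 14, 1994 is Sunday. The next qualifying day is August 15, 1994.

August 15, 1994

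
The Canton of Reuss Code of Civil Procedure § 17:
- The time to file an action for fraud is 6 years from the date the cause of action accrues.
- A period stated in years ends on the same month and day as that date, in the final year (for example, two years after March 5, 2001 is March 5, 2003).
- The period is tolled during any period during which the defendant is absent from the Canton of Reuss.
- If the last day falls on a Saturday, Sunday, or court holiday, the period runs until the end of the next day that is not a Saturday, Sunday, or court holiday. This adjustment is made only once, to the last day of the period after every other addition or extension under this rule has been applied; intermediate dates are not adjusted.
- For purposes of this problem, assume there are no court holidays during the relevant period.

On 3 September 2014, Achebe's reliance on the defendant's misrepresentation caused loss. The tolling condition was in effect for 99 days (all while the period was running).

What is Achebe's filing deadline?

December 11, 2020

6 years after 3 September 2014 is September 3, 2020.
Tolling adds 99 days: September 3, 2020 + 99 days = December 11, 2020.
December 11, 2020 is a Friday and not a court holiday, so no extension applies.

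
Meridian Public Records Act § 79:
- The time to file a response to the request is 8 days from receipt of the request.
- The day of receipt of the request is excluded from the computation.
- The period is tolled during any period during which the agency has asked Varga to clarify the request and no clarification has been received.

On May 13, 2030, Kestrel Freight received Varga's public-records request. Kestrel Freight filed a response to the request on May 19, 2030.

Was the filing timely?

8 days after May 13, 2030 is May 21, 2030.
The deadline is May 21, 2030; the filing on May 19, 2030 is on or before that date.

Yes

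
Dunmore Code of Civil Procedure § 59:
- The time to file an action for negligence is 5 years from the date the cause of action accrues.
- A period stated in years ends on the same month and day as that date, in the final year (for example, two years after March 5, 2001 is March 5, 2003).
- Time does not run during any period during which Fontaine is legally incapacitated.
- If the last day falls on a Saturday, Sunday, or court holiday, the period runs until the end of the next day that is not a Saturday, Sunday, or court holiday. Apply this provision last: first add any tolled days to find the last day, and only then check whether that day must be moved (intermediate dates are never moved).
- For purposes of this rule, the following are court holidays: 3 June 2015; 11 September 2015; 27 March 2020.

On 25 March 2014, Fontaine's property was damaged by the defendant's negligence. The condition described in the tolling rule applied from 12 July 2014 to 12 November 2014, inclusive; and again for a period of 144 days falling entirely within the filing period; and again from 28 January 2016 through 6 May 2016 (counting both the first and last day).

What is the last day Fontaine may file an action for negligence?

March 30, 2020

5 years after 25 March 2014 is March 25, 2019.
From July 12, 2014 through November 12, 2014 inclusive is 124 days; tolling adds 124 days: March 25, 2019 + 124 days = July 27, 2019.
Tolling adds 144 days: July 27, 2019 + 144 days = December 18, 2019.
From January 28, 2016 through May 6, 2016 inclusive is 100 days; tolling adds 100 days: December 18, 2019 + 100 days = March 27, 2020.
March 27, 2020 is a listed holiday; March 28, 2020 is Saturday; March 29, 2020 is Sunday. The next qualifying day is March 30, 2020.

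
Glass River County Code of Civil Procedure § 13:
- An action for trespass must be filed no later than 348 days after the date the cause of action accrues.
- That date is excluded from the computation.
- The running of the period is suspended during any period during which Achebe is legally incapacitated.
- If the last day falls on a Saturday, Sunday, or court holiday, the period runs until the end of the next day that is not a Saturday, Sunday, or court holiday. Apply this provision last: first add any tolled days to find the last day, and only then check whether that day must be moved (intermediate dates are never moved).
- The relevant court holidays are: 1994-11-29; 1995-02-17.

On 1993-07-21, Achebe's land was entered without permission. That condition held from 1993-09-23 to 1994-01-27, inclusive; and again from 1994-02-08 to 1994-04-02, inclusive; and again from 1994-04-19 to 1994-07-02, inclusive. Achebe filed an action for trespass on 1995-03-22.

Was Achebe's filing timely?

No

348 days after 1993-07-21 is July 4, 1994.
From September 23, 1993 through January 27, 1994 inclusive is 127 days; tolling adds 127 days: July 4, 1994 + 127 days = November 8, 1994.
From February 8, 1994 through April 2, 1994 inclusive is 54 days; tolling adds 54 days: November 8, 1994 + 54 days = January 1, 1995.
From April 19, 1994 through July 2, 1994 inclusive is 75 days; tolling adds 75 days: January 1, 1995 + 75 days = March 17, 1995.
March 17, 1995 is a Friday and not a court holiday, so no extension applies.
The deadline is March 17, 1995; the filing on March 22, 1995 is after that date.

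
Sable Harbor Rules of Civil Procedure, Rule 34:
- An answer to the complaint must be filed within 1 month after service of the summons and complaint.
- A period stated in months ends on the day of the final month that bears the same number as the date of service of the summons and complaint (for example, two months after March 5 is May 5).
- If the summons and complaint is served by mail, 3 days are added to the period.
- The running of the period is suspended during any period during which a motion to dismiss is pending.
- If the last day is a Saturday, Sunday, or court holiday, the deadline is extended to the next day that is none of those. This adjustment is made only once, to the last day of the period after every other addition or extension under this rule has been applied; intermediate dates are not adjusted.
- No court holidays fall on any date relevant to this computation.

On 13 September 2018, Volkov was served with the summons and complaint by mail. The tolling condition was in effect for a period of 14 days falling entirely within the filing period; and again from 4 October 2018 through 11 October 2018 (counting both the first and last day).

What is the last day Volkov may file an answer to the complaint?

November 7, 2018

1 month after 13 September 2018 is October 13, 2018.
Service was by mail, adding 3 days: October 13, 2018 + 3 days = October 16, 2018.
Tolling adds 14 days: October 16, 2018 + 14 days = October 30, 2018.
From October 4, 2018 through October 11, 2018 inclusive is 8 days; tolling adds 8 days: October 30, 2018 + 8 days = November 7, 2018.
November 7, 2018 is a Wednesday and not a court holiday, so no extension applies.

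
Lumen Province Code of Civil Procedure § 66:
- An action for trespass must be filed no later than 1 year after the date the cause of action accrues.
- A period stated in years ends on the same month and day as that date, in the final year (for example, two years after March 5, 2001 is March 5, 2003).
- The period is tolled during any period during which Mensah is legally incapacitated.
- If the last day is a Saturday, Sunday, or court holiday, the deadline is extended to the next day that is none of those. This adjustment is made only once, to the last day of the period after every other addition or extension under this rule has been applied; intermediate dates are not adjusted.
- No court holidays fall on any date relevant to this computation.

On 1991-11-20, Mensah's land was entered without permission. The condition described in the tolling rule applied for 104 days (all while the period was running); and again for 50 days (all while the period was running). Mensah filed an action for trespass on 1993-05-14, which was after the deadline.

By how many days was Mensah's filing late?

21 days

1 year after 1991-11-20 is November 20, 1992.
Tolling adds 104 days: November 20, 1992 + 104 days = March 4, 1993.
Tolling adds 50 days: March 4, 1993 + 50 days = April 23, 1993.
April 23, 1993 is a Friday and not a court holiday, so no extension applies.
The deadline is April 23, 1993; from April 23, 1993 to May 14, 1993 is 21 days.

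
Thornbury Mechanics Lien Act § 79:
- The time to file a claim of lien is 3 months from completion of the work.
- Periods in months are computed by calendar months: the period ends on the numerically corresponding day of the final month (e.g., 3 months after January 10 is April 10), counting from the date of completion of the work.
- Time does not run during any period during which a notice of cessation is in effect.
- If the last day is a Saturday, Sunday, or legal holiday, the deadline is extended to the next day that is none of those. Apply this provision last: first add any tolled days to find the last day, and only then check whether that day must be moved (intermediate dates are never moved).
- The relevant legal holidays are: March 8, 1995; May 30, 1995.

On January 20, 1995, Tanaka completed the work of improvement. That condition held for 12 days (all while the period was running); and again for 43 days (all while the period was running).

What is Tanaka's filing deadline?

3 months after January 20, 1995 is April 20, 1995.
Tolling adds 12 days: April 20, 1995 + 12 days = May 2, 1995.
Tolling adds 43 days: May 2, 1995 + 43 days = June 14, 1995.
June 14, 1995 is a Wednesday and not a legal holiday, so no extension applies.

June 14, 1995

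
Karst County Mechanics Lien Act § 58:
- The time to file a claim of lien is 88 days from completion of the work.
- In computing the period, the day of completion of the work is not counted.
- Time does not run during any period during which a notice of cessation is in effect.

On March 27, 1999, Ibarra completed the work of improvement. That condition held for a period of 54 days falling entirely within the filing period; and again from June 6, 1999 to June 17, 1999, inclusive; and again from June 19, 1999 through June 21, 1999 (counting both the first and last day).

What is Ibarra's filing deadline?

August 31, 1999

88 days after March 27, 1999 is June 23, 1999.
Tolling adds 54 days: June 23, 1999 + 54 days = August 16, 1999.
From June 6, 1999 through June 17, 1999 inclusive is 12 days; tolling adds 12 days: August 16, 1999 + 12 days = August 28, 1999.
From June 19, 1999 through June 21, 1999 inclusive is 3 days; tolling adds 3 days: August 28, 1999 + 3 days = August 31, 1999.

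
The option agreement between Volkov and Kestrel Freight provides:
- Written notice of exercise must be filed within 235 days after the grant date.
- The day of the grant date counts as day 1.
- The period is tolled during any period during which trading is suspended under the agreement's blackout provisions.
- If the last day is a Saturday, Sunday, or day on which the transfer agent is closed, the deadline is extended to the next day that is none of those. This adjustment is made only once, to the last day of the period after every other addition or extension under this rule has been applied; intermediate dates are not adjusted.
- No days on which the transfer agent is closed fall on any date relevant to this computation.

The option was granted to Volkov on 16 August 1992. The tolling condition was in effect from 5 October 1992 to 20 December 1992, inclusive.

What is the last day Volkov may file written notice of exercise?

June 23, 1993

Counting 16 August 1992 as day 1, day 235 is April 7, 1993.
From October 5, 1992 through December 20, 1992 inclusive is 77 days; tolling adds 77 days: April 7, 1993 + 77 days = June 23, 1993.
June 23, 1993 is a Wednesday and not a day on which the transfer agent is closed, so no extension applies.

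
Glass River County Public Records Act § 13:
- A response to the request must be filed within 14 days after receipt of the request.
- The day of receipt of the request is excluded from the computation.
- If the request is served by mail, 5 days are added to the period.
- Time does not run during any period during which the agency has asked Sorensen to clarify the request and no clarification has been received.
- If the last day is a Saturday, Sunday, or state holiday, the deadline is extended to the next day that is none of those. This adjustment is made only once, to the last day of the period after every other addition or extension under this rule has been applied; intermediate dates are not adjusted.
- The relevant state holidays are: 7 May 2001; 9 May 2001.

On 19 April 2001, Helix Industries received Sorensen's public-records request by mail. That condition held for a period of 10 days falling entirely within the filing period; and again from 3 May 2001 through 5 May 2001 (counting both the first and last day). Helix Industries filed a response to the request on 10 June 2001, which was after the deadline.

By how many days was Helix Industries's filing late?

14 days after 19 April 2001 is May 3, 2001.
Service was by mail, adding 5 days: May 3, 2001 + 5 days = May 8, 2001.
Tolling adds 10 days: May 8, 2001 + 10 days = May 18, 2001.
From May 3, 2001 through May 5, 2001 inclusive is 3 days; tolling adds 3 days: May 18, 2001 + 3 days = May 21, 2001.
May 21, 2001 is a Monday and not a state holiday, so no extension applies.
The deadline is May 21, 2001; from May 21, 2001 to June 10, 2001 is 20 days.

20 days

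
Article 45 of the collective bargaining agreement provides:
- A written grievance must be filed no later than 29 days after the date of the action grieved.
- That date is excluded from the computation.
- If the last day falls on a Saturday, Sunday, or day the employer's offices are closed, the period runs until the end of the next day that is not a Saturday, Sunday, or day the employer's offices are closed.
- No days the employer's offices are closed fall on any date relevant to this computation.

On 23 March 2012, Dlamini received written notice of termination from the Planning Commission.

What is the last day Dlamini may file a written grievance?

29 days after 23 March 2012 is April 21, 2012.
April 21, 2012 is Saturday; April 22, 2012 is Sunday. The next qualifying day is April 23, 2012.

April 23, 2012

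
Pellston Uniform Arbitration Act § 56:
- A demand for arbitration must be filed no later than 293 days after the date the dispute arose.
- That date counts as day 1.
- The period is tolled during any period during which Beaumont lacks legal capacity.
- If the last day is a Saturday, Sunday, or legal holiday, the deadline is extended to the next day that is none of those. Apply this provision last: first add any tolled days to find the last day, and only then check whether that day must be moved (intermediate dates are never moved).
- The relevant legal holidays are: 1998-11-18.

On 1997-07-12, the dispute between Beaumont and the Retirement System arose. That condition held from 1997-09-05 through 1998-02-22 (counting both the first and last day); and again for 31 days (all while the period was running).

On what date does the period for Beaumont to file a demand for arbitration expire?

Counting 1997-07-12 as day 1, day 293 is April 30, 1998.
From September 5, 1997 through February 22, 1998 inclusive is 171 days; tolling adds 171 days: April 30, 1998 + 171 days = October 18, 1998.
Tolling adds 31 days: October 18, 1998 + 31 days = November 18, 1998.
November 18, 1998 is a listed holiday. The next qualifying day is November 19, 1998.

November 19, 1998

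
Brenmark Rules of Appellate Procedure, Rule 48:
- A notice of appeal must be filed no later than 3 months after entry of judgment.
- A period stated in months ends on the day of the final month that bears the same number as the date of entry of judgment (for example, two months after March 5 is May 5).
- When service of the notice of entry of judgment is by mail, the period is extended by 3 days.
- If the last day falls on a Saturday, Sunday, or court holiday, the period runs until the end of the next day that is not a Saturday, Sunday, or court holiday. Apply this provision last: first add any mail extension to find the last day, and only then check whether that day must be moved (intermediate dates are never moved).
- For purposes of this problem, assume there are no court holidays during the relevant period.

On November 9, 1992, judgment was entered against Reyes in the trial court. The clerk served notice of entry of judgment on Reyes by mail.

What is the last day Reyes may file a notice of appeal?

February 12, 1993

3 months after November 9, 1992 is February 9, 1993.
Service was by mail, adding 3 days: February 9, 1993 + 3 days = February 12, 1993.
February 12, 1993 is a Friday and not a court holiday, so no extension applies.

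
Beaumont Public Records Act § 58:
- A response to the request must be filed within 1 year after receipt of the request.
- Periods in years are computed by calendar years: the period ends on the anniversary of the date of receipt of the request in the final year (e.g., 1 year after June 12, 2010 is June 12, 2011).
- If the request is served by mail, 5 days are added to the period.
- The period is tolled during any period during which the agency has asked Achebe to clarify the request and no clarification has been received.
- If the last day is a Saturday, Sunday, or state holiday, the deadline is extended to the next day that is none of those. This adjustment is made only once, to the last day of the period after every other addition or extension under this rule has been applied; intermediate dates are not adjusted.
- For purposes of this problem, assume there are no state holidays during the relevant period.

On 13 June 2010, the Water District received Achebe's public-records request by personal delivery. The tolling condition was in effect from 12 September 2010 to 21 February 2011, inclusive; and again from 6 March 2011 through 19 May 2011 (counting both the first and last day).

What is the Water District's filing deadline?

February 6, 2012

1 year after 13 June 2010 is June 13, 2011.
Service was not by mail, so no mail extension applies.
From September 12, 2010 through February 21, 2011 inclusive is 163 days; tolling adds 163 days: June 13, 2011 + 163 days = November 23, 2011.
From March 6, 2011 through May 19, 2011 inclusive is 75 days; tolling adds 75 days: November 23, 2011 + 75 days = February 6, 2012.
February 6, 2012 is a Monday and not a state holiday, so no extension applies.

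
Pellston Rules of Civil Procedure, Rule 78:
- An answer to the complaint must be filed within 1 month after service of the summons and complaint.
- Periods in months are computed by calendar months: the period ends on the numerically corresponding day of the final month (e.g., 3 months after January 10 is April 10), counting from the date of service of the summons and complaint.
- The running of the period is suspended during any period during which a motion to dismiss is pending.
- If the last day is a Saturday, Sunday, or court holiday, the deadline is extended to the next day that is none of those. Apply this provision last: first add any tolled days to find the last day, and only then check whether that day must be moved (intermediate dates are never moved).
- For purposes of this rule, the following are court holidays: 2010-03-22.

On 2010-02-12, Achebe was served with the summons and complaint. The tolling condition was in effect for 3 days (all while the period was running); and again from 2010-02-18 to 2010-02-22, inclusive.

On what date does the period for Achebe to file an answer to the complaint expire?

March 23, 2010

1 month after 2010-02-12 is March 12, 2010.
Tolling adds 3 days: March 12, 2010 + 3 days = March 15, 2010.
From February 18, 2010 through February 22, 2010 inclusive is 5 days; tolling adds 5 days: March 15, 2010 + 5 days = March 20, 2010.
March 20, 2010 is Saturday; March 21, 2010 is Sunday; March 22, 2010 is a listed holiday. The next qualifying day is March 23, 2010.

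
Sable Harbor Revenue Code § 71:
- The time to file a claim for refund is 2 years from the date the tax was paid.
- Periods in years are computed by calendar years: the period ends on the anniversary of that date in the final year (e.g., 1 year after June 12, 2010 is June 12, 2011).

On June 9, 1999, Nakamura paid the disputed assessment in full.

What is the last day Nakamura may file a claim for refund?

2 years after June 9, 1999 is June 9, 2001.

June 9, 2001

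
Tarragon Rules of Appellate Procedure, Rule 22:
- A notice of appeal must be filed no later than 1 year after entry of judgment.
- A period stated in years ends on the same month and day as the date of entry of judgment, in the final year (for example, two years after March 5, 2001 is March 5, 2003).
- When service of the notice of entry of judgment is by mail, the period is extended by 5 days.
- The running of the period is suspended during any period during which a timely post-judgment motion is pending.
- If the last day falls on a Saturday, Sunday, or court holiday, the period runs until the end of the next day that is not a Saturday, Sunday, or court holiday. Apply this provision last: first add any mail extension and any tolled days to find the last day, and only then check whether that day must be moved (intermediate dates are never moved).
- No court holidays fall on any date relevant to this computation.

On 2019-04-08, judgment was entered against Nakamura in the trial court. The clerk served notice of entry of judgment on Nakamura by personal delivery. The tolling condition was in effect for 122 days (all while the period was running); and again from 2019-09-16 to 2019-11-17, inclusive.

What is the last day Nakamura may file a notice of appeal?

1 year after 2019-04-08 is April 8, 2020.
Service was not by mail, so no mail extension applies.
Tolling adds 122 days: April 8, 2020 + 122 days = August 8, 2020.
From September 16, 2019 through November 17, 2019 inclusive is 63 days; tolling adds 63 days: August 8, 2020 + 63 days = October 10, 2020.
October 10, 2020 is Saturday; October 11, 2020 is Sunday. The next qualifying day is October 12, 2020.

October 12, 2020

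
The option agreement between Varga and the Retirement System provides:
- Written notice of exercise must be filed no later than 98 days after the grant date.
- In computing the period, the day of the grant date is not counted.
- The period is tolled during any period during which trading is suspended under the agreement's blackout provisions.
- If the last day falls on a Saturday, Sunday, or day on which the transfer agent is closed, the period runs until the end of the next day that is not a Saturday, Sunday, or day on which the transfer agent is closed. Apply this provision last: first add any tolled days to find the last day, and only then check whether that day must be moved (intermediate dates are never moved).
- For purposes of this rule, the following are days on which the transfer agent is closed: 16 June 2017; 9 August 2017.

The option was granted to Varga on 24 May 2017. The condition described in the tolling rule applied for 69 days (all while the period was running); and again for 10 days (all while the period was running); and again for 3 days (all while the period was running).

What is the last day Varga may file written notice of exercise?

98 days after 24 May 2017 is August 30, 2017.
Tolling adds 69 days: August 30, 2017 + 69 days = November 7, 2017.
Tolling adds 10 days: November 7, 2017 + 10 days = November 17, 2017.
Tolling adds 3 days: November 17, 2017 + 3 days = November 20, 2017.
November 20, 2017 is a Monday and not a day on which the transfer agent is closed, so no extension applies.

November 20, 2017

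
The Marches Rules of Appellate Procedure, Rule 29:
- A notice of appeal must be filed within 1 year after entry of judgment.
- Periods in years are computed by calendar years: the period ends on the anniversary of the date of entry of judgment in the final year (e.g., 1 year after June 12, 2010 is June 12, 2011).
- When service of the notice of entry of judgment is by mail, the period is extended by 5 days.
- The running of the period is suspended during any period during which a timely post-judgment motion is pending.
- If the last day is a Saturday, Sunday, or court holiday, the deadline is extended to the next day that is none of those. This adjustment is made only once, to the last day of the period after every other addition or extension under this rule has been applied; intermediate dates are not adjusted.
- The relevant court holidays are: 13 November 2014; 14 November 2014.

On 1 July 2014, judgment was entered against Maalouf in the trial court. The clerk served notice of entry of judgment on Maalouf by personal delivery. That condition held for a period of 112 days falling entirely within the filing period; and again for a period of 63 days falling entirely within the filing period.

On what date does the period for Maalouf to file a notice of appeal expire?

1 year after 1 July 2014 is July 1, 2015.
Service was not by mail, so no mail extension applies.
Tolling adds 112 days: July 1, 2015 + 112 days = October 21, 2015.
Tolling adds 63 days: October 21, 2015 + 63 days = December 23, 2015.
December 23, 2015 is a Wednesday and not a court holiday, so no extension applies.

December 23, 2015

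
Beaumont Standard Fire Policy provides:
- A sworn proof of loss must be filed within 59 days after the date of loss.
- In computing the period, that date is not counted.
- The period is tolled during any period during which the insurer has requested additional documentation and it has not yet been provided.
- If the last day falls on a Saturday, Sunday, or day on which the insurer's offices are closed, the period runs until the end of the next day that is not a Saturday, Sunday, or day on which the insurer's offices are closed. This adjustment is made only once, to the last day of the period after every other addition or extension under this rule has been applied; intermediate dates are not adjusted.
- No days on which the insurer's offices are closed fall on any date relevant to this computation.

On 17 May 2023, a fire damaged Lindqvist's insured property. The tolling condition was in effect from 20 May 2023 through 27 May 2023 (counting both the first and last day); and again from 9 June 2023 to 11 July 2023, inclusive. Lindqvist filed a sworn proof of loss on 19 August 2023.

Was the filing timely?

Yes

59 days after 17 May 2023 is July 15, 2023.
From May 20, 2023 through May 27, 2023 inclusive is 8 days; tolling adds 8 days: July 15, 2023 + 8 days = July 23, 2023.
From June 9, 2023 through July 11, 2023 inclusive is 33 days; tolling adds 33 days: July 23, 2023 + 33 days = August 25, 2023.
August 25, 2023 is a Friday and not a day on which the insurer's offices are closed, so no extension applies.
The deadline is August 25, 2023; the filing on August 19, 2023 is on or before that date.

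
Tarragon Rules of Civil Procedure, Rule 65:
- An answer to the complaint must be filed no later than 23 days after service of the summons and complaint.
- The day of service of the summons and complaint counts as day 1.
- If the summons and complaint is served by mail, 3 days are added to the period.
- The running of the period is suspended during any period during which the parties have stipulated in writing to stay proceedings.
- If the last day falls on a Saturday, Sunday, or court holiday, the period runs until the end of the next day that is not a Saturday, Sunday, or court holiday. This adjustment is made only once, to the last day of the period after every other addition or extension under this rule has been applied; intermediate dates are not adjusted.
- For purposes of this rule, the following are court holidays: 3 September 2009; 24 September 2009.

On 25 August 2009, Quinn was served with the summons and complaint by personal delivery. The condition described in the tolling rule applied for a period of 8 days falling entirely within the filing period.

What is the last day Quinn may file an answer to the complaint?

Counting 25 August 2009 as day 1, day 23 is September 16, 2009.
Service was not by mail, so no mail extension applies.
Tolling adds 8 days: September 16, 2009 + 8 days = September 24, 2009.
September 24, 2009 is a listed holiday. The next qualifying day is September 25, 2009.

September 25, 2009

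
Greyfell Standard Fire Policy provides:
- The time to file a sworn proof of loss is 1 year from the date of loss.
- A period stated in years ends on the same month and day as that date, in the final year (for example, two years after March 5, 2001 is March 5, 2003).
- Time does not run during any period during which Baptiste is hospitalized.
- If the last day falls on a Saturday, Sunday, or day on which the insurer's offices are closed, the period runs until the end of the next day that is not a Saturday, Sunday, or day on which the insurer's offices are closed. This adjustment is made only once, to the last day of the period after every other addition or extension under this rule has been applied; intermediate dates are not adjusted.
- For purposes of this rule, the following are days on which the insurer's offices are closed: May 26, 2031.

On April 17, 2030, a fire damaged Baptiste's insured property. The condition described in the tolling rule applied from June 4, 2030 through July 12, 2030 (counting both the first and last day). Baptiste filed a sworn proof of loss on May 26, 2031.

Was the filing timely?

1 year after April 17, 2030 is April 17, 2031.
From June 4, 2030 through July 12, 2030 inclusive is 39 days; tolling adds 39 days: April 17, 2031 + 39 days = May 26, 2031.
May 26, 2031 is a listed holiday. The next qualifying day is May 27, 2031.
The deadline is May 27, 2031; the filing on May 26, 2031 is on or before that date.

Yes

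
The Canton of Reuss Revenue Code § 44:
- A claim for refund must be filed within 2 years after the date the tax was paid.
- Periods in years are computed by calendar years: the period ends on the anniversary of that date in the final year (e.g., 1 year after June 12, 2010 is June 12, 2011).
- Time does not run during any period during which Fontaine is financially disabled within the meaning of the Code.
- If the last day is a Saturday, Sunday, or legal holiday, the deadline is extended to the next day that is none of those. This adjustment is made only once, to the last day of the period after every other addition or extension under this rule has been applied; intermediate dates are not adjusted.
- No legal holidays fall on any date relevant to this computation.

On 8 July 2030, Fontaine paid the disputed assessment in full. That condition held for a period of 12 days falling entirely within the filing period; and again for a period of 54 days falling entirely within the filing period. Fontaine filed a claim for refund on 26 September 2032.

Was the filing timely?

2 years after 8 July 2030 is July 8, 2032.
Tolling adds 12 days: July 8, 2032 + 12 days = July 20, 2032.
Tolling adds 54 days: July 20, 2032 + 54 days = September 12, 2032.
September 12, 2032 is Sunday. The next qualifying day is September 13, 2032.
The deadline is September 13, 2032; the filing on September 26, 2032 is after that date.

No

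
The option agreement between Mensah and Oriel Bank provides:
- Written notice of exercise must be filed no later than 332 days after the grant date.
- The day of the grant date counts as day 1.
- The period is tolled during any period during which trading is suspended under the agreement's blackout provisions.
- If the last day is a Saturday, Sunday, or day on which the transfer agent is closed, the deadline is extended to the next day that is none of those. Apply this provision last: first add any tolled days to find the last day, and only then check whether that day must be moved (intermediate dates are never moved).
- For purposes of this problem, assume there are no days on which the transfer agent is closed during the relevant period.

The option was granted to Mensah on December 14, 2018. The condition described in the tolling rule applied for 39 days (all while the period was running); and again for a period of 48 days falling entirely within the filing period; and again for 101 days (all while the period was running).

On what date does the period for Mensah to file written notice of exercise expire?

Counting December 14, 2018 as day 1, day 332 is November 10, 2019.
Tolling adds 39 days: November 10, 2019 + 39 days = December 19, 2019.
Tolling adds 48 days: December 19, 2019 + 48 days = February 5, 2020.
Tolling adds 101 days: February 5, 2020 + 101 days = May 16, 2020.
May 16, 2020 is Saturday; May 17, 2020 is Sunday. The next qualifying day is May 18, 2020.

May 18, 2020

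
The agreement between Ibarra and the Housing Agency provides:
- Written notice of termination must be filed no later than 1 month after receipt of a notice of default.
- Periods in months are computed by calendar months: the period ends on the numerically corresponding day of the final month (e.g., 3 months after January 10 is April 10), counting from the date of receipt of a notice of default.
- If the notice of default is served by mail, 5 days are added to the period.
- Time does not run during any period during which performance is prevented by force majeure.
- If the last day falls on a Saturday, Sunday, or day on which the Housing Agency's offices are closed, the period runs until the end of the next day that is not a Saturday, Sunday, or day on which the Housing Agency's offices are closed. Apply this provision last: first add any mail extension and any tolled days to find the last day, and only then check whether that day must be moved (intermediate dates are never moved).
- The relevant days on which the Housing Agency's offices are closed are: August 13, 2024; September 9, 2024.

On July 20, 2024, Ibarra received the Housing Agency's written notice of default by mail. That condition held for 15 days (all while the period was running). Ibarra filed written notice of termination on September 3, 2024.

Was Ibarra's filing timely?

1 month after July 20, 2024 is August 20, 2024.
Service was by mail, adding 5 days: August 20, 2024 + 5 days = August 25, 2024.
Tolling adds 15 days: August 25, 2024 + 15 days = September 9, 2024.
September 9, 2024 is a listed holiday. The next qualifying day is September 10, 2024.
The deadline is September 10, 2024; the filing on September 3, 2024 is on or before that date.

Yes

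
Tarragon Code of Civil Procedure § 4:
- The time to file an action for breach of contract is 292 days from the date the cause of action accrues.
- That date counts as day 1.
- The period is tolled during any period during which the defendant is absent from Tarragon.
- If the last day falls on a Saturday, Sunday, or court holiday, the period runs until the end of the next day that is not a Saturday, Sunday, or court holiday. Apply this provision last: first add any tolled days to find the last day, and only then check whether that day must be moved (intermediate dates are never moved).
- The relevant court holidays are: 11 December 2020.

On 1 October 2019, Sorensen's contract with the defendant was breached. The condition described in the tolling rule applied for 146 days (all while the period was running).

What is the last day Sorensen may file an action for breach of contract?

December 14, 2020

Counting 1 October 2019 as day 1, day 292 is July 18, 2020.
Tolling adds 146 days: July 18, 2020 + 146 days = December 11, 2020.
December 11, 2020 is a listed holiday; December 12, 2020 is Saturday; December 13, 2020 is Sunday. The next qualifying day is December 14, 2020.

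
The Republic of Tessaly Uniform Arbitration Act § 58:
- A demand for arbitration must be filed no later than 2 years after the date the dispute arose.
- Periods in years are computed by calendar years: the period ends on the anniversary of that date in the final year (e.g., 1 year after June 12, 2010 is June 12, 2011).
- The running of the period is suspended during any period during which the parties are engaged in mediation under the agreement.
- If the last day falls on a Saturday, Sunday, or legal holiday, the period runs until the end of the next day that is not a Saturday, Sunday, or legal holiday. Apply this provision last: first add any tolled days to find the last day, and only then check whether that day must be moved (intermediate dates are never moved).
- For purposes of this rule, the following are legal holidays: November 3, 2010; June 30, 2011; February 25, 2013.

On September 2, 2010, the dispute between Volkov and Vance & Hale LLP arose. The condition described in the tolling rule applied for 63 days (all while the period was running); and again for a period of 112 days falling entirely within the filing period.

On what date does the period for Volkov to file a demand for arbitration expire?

February 26, 2013

2 years after September 2, 2010 is September 2, 2012.
Tolling adds 63 days: September 2, 2012 + 63 days = November 4, 2012.
Tolling adds 112 days: November 4, 2012 + 112 days = February 24, 2013.
February 24, 2013 is Sunday; February 25, 2013 is a listed holiday. The next qualifying day is February 26, 2013.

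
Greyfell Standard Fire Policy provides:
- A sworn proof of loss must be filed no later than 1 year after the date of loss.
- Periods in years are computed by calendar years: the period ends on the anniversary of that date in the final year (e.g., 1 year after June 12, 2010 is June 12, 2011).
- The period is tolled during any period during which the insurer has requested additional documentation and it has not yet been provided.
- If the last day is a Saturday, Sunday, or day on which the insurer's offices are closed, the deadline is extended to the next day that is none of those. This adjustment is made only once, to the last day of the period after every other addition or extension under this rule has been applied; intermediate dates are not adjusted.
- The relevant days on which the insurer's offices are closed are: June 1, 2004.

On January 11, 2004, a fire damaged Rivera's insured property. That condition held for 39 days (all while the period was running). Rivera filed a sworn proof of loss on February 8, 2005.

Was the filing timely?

1 year after January 11, 2004 is January 11, 2005.
Tolling adds 39 days: January 11, 2005 + 39 days = February 19, 2005.
February 19, 2005 is Saturday; February 20, 2005 is Sunday. The next qualifying day is February 21, 2005.
The deadline is February 21, 2005; the filing on February 8, 2005 is on or before that date.

Yes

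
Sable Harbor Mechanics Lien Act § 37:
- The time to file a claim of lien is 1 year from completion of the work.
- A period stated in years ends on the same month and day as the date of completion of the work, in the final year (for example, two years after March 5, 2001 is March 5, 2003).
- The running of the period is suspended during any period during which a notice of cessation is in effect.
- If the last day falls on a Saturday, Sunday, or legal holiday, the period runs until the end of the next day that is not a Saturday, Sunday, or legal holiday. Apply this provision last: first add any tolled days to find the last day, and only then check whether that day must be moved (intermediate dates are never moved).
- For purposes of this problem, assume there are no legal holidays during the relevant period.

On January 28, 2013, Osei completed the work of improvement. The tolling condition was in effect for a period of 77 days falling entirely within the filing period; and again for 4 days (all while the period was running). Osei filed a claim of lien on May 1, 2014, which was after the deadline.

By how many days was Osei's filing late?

10 days

1 year after January 28, 2013 is January 28, 2014.
Tolling adds 77 days: January 28, 2014 + 77 days = April 15, 2014.
Tolling adds 4 days: April 15, 2014 + 4 days = April 19, 2014.
April 19, 2014 is Saturday; April 20, 2014 is Sunday. The next qualifying day is April 21, 2014.
The deadline is April 21, 2014; from April 21, 2014 to May 1, 2014 is 10 days.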